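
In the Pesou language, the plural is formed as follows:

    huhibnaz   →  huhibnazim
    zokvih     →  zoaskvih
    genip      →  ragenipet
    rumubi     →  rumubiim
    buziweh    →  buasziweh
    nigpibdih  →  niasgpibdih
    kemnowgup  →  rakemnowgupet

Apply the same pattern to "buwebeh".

zokvih and genip both have last vowel 'i' yet inflect differently (zoaskvih, ragenipet), so the last vowel is not what conditions the rule; the final letter is.
"buwebeh" ends in -h. The stems ending in -h (buziweh → buasziweh, zokvih → zoaskvih, nigpibdih → niasgpibdih) insert -as- after the first vowel.
The other patterns: stems ending in -p add ra- … -et around the stem; stems ending in -i or -z add -im.
So buwebeh → buaswebeh.

buaswebeh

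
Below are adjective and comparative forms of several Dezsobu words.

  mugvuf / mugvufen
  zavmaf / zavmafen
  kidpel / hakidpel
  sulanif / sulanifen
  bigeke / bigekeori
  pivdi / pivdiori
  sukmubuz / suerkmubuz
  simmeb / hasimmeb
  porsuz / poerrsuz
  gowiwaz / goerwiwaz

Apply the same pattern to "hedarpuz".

gowiwaz and zavmaf both have last vowel 'a' yet inflect differently (goerwiwaz, zavmafen), so the last vowel is not what conditions the rule; the final letter is.
"hedarpuz" ends in -z. The stems ending in -z (porsuz → poerrsuz, sukmubuz → suerkmubuz, gowiwaz → goerwiwaz) insert -er- after the first vowel.
So hedarpuz → heerdarpuz.

heerdarpuz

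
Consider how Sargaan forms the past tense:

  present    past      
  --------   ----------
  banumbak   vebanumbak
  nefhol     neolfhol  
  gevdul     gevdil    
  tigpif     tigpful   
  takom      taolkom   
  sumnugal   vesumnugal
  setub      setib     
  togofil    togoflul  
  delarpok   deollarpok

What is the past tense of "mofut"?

mofit

sumnugal and gevdul both end in -l yet inflect differently (vesumnugal, gevdil), so the final letter is not what conditions the rule; the last vowel is.
"mofut" has last vowel 'u'. The stems whose last vowel is 'u' (gevdul → gevdil, setub → setib) change the last vowel to 'i'.
The other patterns: stems whose last vowel is 'a' add the prefix ve-; stems whose last vowel is 'o' insert -ol- after the first vowel; stems whose last vowel is 'i' delete the last vowel and add -ul.
So mofut → mofit.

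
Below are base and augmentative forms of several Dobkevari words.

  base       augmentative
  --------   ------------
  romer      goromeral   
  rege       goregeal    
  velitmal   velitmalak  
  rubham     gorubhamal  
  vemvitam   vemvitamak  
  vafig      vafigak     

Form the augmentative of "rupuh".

gorupuhal

vemvitam and rubham both end in -m yet inflect differently (vemvitamak, gorubhamal), so the final letter is not what conditions the rule; the first letter is.
"rupuh" begins with r-. The stems beginning with r- (rubham → gorubhamal, rege → goregeal, romer → goromeral) add go- … -al around the stem.
The other pattern: stems beginning with v- add -ak.
So rupuh → gorupuhal.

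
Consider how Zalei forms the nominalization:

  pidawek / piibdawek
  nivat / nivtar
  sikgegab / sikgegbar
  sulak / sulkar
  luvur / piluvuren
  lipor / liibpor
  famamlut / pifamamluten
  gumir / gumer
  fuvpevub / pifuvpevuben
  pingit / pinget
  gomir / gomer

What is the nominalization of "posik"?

pidawek and sulak both end in -k yet inflect differently (piibdawek, sulkar), so the final letter is not what conditions the rule; the last vowel is.
"posik" has last vowel 'i'. The stems whose last vowel is 'i' (gomir → gomer, pingit → pinget, gumir → gumer) change the last vowel to 'e'.
The other patterns: stems whose last vowel is 'e' or 'o' insert -ib- after the first vowel; stems whose last vowel is 'a' delete the last vowel and add -ar; stems whose last vowel is 'u' add pi- … -en around the stem.
So posik → posek.

posek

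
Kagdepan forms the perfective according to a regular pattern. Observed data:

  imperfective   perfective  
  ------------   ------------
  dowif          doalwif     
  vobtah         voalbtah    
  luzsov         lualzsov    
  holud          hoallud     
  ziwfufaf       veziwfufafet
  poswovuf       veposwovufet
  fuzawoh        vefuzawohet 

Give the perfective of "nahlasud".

dowif and ziwfufaf both end in -f yet inflect differently (doalwif, veziwfufafet), so the final letter is not what conditions the rule; the number of vowels is.
"nahlasud" has 3 vowels. The stems with 3 vowels (ziwfufaf → veziwfufafet, poswovuf → veposwovufet, fuzawoh → vefuzawohet) add ve- … -et around the stem.
The other pattern: stems with 2 vowels insert -al- after the first vowel.
So nahlasud → venahlasudet.

venahlasudet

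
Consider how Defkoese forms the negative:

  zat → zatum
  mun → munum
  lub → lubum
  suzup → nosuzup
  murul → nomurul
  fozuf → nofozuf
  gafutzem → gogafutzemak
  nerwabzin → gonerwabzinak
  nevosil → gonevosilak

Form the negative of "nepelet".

gonepeletak

"nepelet" has 3 vowels. The stems with 3 vowels (gafutzem → gogafutzemak, nerwabzin → gonerwabzinak, nevosil → gonevosilak) add go- … -ak around the stem.
The other patterns: stems with 1 vowel add -um; stems with 2 vowels add the prefix no-.
So nepelet → gonepeletak.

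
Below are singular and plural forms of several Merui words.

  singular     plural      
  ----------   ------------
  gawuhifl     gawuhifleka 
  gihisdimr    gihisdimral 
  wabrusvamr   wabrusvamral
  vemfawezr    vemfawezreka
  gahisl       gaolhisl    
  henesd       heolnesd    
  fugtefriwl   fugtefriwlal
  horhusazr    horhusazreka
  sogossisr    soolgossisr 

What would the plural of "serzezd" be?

gahisl and gawuhifl both end in -l yet inflect differently (gaolhisl, gawuhifleka), so the final letter is not what conditions the rule; the second-to-last letter is.
"serzezd" has second-to-last letter 'z'. The stems whose second-to-last letter is 'z' (vemfawezr → vemfawezreka, horhusazr → horhusazreka) add -eka.
The other patterns: stems whose second-to-last letter is 's' insert -ol- after the first vowel; stems whose second-to-last letter is 'm' or 'w' add -al.
So serzezd → serzezdeka.

serzezdeka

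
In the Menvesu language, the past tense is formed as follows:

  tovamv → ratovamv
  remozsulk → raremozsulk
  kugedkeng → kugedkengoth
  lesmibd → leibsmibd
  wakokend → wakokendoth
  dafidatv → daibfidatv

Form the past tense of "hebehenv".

hebehenvoth

tovamv and dafidatv both end in -v yet inflect differently (ratovamv, daibfidatv), so the final letter is not what conditions the rule; the second-to-last letter is.
"hebehenv" has second-to-last letter 'n'. The stems whose second-to-last letter is 'n' (kugedkeng → kugedkengoth, wakokend → wakokendoth) add -oth.
The other patterns: stems whose second-to-last letter is 'l' or 'm' add the prefix ra-; stems whose second-to-last letter is 'b' or 't' insert -ib- after the first vowel.
So hebehenv → hebehenvoth.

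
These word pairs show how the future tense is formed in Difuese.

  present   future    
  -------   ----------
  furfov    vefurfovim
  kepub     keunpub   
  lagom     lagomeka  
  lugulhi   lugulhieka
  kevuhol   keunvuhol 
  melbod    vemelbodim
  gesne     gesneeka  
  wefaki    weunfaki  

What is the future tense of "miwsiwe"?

"miwsiwe" begins with m-. The one such stem in the data (melbod → vemelbodim) adds ve- … -im around the stem, so the same rule applies.
So miwsiwe → vemiwsiweim.

vemiwsiweim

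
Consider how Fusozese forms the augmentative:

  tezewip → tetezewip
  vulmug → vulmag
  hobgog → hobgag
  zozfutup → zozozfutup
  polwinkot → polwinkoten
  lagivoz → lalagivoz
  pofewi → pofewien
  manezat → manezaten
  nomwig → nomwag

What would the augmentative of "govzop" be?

tezewip and nomwig both have last vowel 'i' yet inflect differently (tetezewip, nomwag), so the last vowel is not what conditions the rule; the final letter is.
"govzop" ends in -p. The stems ending in -p (zozfutup → zozozfutup, tezewip → tetezewip) repeat the first consonant+vowel as a prefix.
The other patterns: stems ending in -g change the last vowel to 'a'; stems ending in -i or -t add -en.
So govzop → gogovzop.

gogovzop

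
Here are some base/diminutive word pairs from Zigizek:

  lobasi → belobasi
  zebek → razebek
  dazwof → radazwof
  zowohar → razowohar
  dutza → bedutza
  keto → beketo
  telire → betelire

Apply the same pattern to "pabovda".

bepabovda

zowohar and dutza both have last vowel 'a' yet inflect differently (razowohar, bedutza), so the last vowel is not what conditions the rule; whether the stem ends in a vowel or a consonant is.
"pabovda" ends in a vowel. The stems ending in a vowel (dutza → bedutza, lobasi → belobasi, keto → beketo) add the prefix be-.
The other pattern: stems ending in a consonant add the prefix ra-.
So pabovda → bepabovda.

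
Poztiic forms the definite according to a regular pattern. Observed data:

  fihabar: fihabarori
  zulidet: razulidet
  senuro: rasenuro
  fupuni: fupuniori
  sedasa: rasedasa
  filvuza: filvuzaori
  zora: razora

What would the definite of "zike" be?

filvuza and zora both end in -a yet inflect differently (filvuzaori, razora), so the final letter is not what conditions the rule; the first letter is.
"zike" begins with z-. The stems beginning with z- (zulidet → razulidet, zora → razora) add the prefix ra-.
So zike → razike.

razike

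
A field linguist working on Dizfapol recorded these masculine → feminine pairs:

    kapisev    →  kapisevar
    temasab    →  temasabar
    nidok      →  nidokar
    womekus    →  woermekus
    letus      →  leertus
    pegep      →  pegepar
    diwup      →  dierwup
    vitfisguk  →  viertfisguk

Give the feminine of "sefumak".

vitfisguk and nidok both end in -k yet inflect differently (viertfisguk, nidokar), so the final letter is not what conditions the rule; the last vowel is.
"sefumak" has last vowel 'a'. The one such stem in the data (temasab → temasabar) adds -ar, so the same rule applies.
So sefumak → sefumakar.

sefumakar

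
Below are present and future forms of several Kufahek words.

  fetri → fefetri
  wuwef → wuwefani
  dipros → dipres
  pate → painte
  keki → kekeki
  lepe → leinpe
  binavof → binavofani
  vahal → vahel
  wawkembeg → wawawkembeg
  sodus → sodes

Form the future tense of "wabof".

wawkembeg and lepe both have last vowel 'e' yet inflect differently (wawawkembeg, leinpe), so the last vowel is not what conditions the rule; the final letter is.
"wabof" ends in -f. The stems ending in -f (wuwef → wuwefani, binavof → binavofani) add -ani.
The other patterns: stems ending in -g or -i repeat the first consonant+vowel as a prefix; stems ending in -e insert -in- after the first vowel; stems ending in -l or -s change the last vowel to 'e'.
So wabof → wabofani.

wabofani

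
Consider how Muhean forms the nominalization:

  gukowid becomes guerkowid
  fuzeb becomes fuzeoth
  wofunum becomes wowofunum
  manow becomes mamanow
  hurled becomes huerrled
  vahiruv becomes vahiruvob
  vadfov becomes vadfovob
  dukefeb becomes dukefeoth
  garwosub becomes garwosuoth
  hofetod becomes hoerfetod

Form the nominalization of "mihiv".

mihivob

"mihiv" ends in -v. The stems ending in -v (vadfov → vadfovob, vahiruv → vahiruvob) add -ob.
The other patterns: stems ending in -b drop the final letter and add -oth; stems ending in -d insert -er- after the first vowel; stems ending in -m or -w repeat the first consonant+vowel as a prefix.
So mihiv → mihivob.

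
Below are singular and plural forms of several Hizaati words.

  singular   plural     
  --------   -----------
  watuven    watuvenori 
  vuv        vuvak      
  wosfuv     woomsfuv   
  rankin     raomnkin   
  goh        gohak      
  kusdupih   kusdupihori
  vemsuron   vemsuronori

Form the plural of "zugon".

vuv and wosfuv both end in -v yet inflect differently (vuvak, woomsfuv), so the final letter is not what conditions the rule; the number of vowels is.
"zugon" has 2 vowels. The stems with 2 vowels (rankin → raomnkin, wosfuv → woomsfuv) insert -om- after the first vowel.
The other patterns: stems with 1 vowel add -ak; stems with 3 vowels add -ori.
So zugon → zuomgon.

zuomgon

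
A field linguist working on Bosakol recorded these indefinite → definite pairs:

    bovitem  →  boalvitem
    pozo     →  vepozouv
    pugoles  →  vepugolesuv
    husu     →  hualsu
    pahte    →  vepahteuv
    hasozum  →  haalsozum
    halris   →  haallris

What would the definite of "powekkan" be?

vepowekkanuv

pugoles and halris both end in -s yet inflect differently (vepugolesuv, haallris), so the final letter is not what conditions the rule; the first letter is.
"powekkan" begins with p-. The stems beginning with p- (pahte → vepahteuv, pugoles → vepugolesuv, pozo → vepozouv) add ve- … -uv around the stem.
So powekkan → vepowekkanuv.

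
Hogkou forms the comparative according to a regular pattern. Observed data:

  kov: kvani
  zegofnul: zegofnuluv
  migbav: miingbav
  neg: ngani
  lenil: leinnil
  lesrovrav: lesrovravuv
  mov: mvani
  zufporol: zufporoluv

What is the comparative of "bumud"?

buinmud

mov and migbav both end in -v yet inflect differently (mvani, miingbav), so the final letter is not what conditions the rule; the number of vowels is.
"bumud" has 2 vowels. The stems with 2 vowels (lenil → leinnil, migbav → miingbav) insert -in- after the first vowel.
The other patterns: stems with 1 vowel delete the last vowel and add -ani; stems with 3 vowels add -uv.
So bumud → buinmud.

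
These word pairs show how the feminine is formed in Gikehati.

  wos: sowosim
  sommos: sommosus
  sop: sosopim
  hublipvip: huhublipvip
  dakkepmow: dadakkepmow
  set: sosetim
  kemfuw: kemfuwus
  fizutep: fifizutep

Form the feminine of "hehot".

wos and sommos both end in -s yet inflect differently (sowosim, sommosus), so the final letter is not what conditions the rule; the number of vowels is.
"hehot" has 2 vowels. The stems with 2 vowels (kemfuw → kemfuwus, sommos → sommosus) add -us.
The other patterns: stems with 1 vowel add so- … -im around the stem; stems with 3 vowels repeat the first consonant+vowel as a prefix.
So hehot → hehotus.

hehotus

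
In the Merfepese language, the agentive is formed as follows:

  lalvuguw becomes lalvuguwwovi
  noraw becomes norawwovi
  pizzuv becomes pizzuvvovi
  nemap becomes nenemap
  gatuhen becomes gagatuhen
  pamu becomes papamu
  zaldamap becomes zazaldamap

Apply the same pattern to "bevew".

bevewwovi

noraw and nemap both have last vowel 'a' yet inflect differently (norawwovi, nenemap), so the last vowel is not what conditions the rule; the final letter is.
"bevew" ends in -w. The stems ending in -w (lalvuguw → lalvuguwwovi, noraw → norawwovi) double the final consonant and add -ovi.
The other pattern: stems ending in -n, -p or -u repeat the first consonant+vowel as a prefix.
So bevew → bevewwovi.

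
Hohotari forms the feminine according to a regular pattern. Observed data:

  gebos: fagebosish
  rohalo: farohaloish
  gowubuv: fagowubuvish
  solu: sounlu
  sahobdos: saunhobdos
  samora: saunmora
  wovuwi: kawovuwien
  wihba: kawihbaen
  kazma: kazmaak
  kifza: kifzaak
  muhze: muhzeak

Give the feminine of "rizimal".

gebos and sahobdos both end in -s yet inflect differently (fagebosish, saunhobdos), so the final letter is not what conditions the rule; the first letter is.
"rizimal" begins with r-. The one such stem in the data (rohalo → farohaloish) adds fa- … -ish around the stem, so the same rule applies.
So rizimal → farizimalish.

farizimalish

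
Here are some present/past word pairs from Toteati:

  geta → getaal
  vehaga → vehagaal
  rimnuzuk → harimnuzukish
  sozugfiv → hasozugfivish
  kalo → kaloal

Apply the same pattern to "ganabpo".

ganabpoal

"ganabpo" ends in a vowel. The stems ending in a vowel (vehaga → vehagaal, kalo → kaloal, geta → getaal) add -al.
So ganabpo → ganabpoal.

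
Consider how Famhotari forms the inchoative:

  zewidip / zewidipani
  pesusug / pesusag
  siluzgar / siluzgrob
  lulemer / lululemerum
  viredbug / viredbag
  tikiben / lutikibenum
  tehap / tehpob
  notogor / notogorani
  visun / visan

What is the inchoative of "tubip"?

tubipani

notogor and siluzgar both end in -r yet inflect differently (notogorani, siluzgrob), so the final letter is not what conditions the rule; the last vowel is.
"tubip" has last vowel 'i'. The one such stem in the data (zewidip → zewidipani) adds -ani, so the same rule applies.
So tubip → tubipani.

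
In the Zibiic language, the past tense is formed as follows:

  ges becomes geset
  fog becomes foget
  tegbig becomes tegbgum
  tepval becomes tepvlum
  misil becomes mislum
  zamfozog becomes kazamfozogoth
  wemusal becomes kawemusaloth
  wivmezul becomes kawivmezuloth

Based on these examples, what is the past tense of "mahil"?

mahlum

fog and tegbig both end in -g yet inflect differently (foget, tegbgum), so the final letter is not what conditions the rule; the number of vowels is.
"mahil" has 2 vowels. The stems with 2 vowels (tegbig → tegbgum, tepval → tepvlum, misil → mislum) delete the last vowel and add -um.
The other patterns: stems with 1 vowel add -et; stems with 3 vowels add ka- … -oth around the stem.
So mahil → mahlum.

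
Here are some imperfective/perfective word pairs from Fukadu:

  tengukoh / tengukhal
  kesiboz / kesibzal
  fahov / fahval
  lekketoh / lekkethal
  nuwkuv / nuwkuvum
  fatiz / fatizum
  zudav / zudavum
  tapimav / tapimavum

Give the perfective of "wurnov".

wurnval

fahov and nuwkuv both end in -v yet inflect differently (fahval, nuwkuvum), so the final letter is not what conditions the rule; the last vowel is.
"wurnov" has last vowel 'o'. The stems whose last vowel is 'o' (tengukoh → tengukhal, kesiboz → kesibzal, fahov → fahval) delete the last vowel and add -al.
The other pattern: stems whose last vowel is 'a', 'i' or 'u' add -um.
So wurnov → wurnval.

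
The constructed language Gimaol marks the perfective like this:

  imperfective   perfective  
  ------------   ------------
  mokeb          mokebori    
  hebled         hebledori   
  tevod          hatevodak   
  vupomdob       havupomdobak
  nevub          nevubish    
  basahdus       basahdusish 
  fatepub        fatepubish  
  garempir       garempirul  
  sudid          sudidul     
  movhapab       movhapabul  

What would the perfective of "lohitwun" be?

lohitwunish

hebled and tevod both end in -d yet inflect differently (hebledori, hatevodak), so the final letter is not what conditions the rule; the last vowel is.
"lohitwun" has last vowel 'u'. The stems whose last vowel is 'u' (nevub → nevubish, basahdus → basahdusish, fatepub → fatepubish) add -ish.
The other patterns: stems whose last vowel is 'e' add -ori; stems whose last vowel is 'o' add ha- … -ak around the stem; stems whose last vowel is 'a' or 'i' add -ul.
So lohitwun → lohitwunish.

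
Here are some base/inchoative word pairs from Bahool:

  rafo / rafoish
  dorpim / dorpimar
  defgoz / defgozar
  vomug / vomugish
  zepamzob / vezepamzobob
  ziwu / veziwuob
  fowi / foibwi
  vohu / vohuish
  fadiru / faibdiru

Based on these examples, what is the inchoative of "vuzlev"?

vuzlevish

fadiru and ziwu both end in -u yet inflect differently (faibdiru, veziwuob), so the final letter is not what conditions the rule; the first letter is.
"vuzlev" begins with v-. The stems beginning with v- (vohu → vohuish, vomug → vomugish) add -ish.
The other patterns: stems beginning with f- insert -ib- after the first vowel; stems beginning with z- add ve- … -ob around the stem; stems beginning with d- add -ar.
So vuzlev → vuzlevish.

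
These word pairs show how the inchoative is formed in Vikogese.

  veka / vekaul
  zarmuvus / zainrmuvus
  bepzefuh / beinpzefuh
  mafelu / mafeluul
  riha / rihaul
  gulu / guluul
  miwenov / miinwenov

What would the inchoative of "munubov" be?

muinnubov

bepzefuh and mafelu both have last vowel 'u' yet inflect differently (beinpzefuh, mafeluul), so the last vowel is not what conditions the rule; whether the stem ends in a vowel or a consonant is.
"munubov" ends in a consonant. The stems ending in a consonant (bepzefuh → beinpzefuh, zarmuvus → zainrmuvus, miwenov → miinwenov) insert -in- after the first vowel.
So munubov → muinnubov.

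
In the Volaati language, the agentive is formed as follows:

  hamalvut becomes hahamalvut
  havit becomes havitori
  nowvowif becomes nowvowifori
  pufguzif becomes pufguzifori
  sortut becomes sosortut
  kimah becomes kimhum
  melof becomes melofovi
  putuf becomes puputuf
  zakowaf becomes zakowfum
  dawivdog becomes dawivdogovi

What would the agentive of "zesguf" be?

"zesguf" has last vowel 'u'. The stems whose last vowel is 'u' (sortut → sosortut, hamalvut → hahamalvut, putuf → puputuf) repeat the first consonant+vowel as a prefix.
The other patterns: stems whose last vowel is 'o' add -ovi; stems whose last vowel is 'i' add -ori; stems whose last vowel is 'a' delete the last vowel and add -um.
So zesguf → zezesguf.

zezesguf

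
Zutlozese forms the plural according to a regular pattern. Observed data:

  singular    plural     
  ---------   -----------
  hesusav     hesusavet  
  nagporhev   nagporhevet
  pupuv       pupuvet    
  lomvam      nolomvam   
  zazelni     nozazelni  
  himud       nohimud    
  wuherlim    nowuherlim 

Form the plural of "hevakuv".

hevakuvet

"hevakuv" ends in -v. The stems ending in -v (hesusav → hesusavet, nagporhev → nagporhevet, pupuv → pupuvet) add -et.
So hevakuv → hevakuvet.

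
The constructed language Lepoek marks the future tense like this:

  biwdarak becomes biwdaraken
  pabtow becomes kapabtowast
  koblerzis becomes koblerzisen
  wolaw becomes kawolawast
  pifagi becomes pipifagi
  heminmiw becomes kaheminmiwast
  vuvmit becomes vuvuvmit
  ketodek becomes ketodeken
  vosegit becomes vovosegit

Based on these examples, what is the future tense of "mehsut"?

memehsut

heminmiw and pifagi both have last vowel 'i' yet inflect differently (kaheminmiwast, pipifagi), so the last vowel is not what conditions the rule; the final letter is.
"mehsut" ends in -t. The stems ending in -t (vuvmit → vuvuvmit, vosegit → vovosegit) repeat the first consonant+vowel as a prefix.
The other patterns: stems ending in -w add ka- … -ast around the stem; stems ending in -k or -s add -en.
So mehsut → memehsut.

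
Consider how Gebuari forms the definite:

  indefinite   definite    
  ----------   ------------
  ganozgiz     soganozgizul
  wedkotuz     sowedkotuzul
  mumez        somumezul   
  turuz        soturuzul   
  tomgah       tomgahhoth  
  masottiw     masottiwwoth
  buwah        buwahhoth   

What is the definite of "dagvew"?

ganozgiz and masottiw both have last vowel 'i' yet inflect differently (soganozgizul, masottiwwoth), so the last vowel is not what conditions the rule; the final letter is.
"dagvew" ends in -w. The one such stem in the data (masottiw → masottiwwoth) doubles the final consonant and adds -oth (as do buwah, tomgah), so the same rule applies.
The other pattern: stems ending in -z add so- … -ul around the stem.
So dagvew → dagvewwoth.

dagvewwoth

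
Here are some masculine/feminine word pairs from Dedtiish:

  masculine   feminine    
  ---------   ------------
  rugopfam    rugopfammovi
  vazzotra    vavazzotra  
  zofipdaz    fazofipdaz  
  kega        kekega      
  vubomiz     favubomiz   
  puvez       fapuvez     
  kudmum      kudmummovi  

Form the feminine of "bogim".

bogimmovi

rugopfam and zofipdaz both have last vowel 'a' yet inflect differently (rugopfammovi, fazofipdaz), so the last vowel is not what conditions the rule; the final letter is.
"bogim" ends in -m. The stems ending in -m (kudmum → kudmummovi, rugopfam → rugopfammovi) double the final consonant and add -ovi.
The other patterns: stems ending in -z add the prefix fa-; stems ending in -a repeat the first consonant+vowel as a prefix.
So bogim → bogimmovi.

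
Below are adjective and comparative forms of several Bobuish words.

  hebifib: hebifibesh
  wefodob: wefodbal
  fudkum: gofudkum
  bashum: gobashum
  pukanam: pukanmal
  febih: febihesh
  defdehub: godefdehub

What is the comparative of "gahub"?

hebifib and defdehub both end in -b yet inflect differently (hebifibesh, godefdehub), so the final letter is not what conditions the rule; the last vowel is.
"gahub" has last vowel 'u'. The stems whose last vowel is 'u' (fudkum → gofudkum, bashum → gobashum, defdehub → godefdehub) add the prefix go-.
So gahub → gogahub.

gogahub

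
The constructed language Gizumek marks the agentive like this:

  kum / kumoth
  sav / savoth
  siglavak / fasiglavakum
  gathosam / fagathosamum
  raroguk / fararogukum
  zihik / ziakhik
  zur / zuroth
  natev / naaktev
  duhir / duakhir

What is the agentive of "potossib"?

fapotossibum

"potossib" has 3 vowels. The stems with 3 vowels (siglavak → fasiglavakum, raroguk → fararogukum, gathosam → fagathosamum) add fa- … -um around the stem.
So potossib → fapotossibum.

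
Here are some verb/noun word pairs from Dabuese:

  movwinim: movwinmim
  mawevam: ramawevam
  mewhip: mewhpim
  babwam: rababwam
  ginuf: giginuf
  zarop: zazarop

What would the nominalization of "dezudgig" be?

dezudggim

mawevam and movwinim both end in -m yet inflect differently (ramawevam, movwinmim), so the final letter is not what conditions the rule; the last vowel is.
"dezudgig" has last vowel 'i'. The stems whose last vowel is 'i' (movwinim → movwinmim, mewhip → mewhpim) delete the last vowel and add -im.
The other patterns: stems whose last vowel is 'a' add the prefix ra-; stems whose last vowel is 'o' or 'u' repeat the first consonant+vowel as a prefix.
So dezudgig → dezudggim.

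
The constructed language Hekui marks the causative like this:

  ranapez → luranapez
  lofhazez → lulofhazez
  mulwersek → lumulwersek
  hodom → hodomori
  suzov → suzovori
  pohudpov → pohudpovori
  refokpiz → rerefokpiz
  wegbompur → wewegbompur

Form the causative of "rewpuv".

rerewpuv

"rewpuv" has last vowel 'u'. The one such stem in the data (wegbompur → wewegbompur) repeats the first consonant+vowel as a prefix (as does refokpiz), so the same rule applies.
The other patterns: stems whose last vowel is 'e' add the prefix lu-; stems whose last vowel is 'o' add -ori.
So rewpuv → rerewpuv.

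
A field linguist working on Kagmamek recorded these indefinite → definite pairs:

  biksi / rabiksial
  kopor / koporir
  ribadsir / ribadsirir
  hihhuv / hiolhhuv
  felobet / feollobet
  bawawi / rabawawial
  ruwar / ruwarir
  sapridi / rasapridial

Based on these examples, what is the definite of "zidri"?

ribadsir and biksi both have last vowel 'i' yet inflect differently (ribadsirir, rabiksial), so the last vowel is not what conditions the rule; the final letter is.
"zidri" ends in -i. The stems ending in -i (biksi → rabiksial, bawawi → rabawawial, sapridi → rasapridial) add ra- … -al around the stem.
The other patterns: stems ending in -r add -ir; stems ending in -t or -v insert -ol- after the first vowel.
So zidri → razidrial.

razidrial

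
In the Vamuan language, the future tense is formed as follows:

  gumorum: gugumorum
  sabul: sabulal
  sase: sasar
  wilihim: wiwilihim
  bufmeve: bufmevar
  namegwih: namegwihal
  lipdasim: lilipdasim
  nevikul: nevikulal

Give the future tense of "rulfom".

wilihim and namegwih both have last vowel 'i' yet inflect differently (wiwilihim, namegwihal), so the last vowel is not what conditions the rule; the final letter is.
"rulfom" ends in -m. The stems ending in -m (wilihim → wiwilihim, lipdasim → lilipdasim, gumorum → gugumorum) repeat the first consonant+vowel as a prefix.
The other patterns: stems ending in -e drop the final letter and add -ar; stems ending in -h or -l add -al.
So rulfom → rurulfom.

rurulfom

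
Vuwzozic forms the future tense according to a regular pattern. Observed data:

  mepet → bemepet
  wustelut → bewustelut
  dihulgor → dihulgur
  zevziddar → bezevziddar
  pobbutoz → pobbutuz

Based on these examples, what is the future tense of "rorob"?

"rorob" has last vowel 'o'. The stems whose last vowel is 'o' (pobbutoz → pobbutuz, dihulgor → dihulgur) change the last vowel to 'u'.
The other pattern: stems whose last vowel is 'a', 'e' or 'u' add the prefix be-.
So rorob → rorub.

rorub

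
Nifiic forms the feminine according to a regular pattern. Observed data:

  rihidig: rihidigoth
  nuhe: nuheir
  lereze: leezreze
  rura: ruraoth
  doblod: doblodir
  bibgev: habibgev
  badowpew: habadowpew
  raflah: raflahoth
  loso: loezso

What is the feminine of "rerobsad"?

rerobsadoth

lereze and nuhe both end in -e yet inflect differently (leezreze, nuheir), so the final letter is not what conditions the rule; the first letter is.
"rerobsad" begins with r-. The stems beginning with r- (raflah → raflahoth, rura → ruraoth, rihidig → rihidigoth) add -oth.
The other patterns: stems beginning with l- insert -ez- after the first vowel; stems beginning with b- add the prefix ha-; stems beginning with d- or n- add -ir.
So rerobsad → rerobsadoth.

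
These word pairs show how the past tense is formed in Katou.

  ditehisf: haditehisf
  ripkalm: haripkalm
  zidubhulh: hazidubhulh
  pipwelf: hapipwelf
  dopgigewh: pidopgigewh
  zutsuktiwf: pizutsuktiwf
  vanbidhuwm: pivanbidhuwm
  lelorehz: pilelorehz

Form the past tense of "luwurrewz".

"luwurrewz" has second-to-last letter 'w'. The stems whose second-to-last letter is 'w' (dopgigewh → pidopgigewh, zutsuktiwf → pizutsuktiwf, vanbidhuwm → pivanbidhuwm) add the prefix pi-.
So luwurrewz → piluwurrewz.

piluwurrewz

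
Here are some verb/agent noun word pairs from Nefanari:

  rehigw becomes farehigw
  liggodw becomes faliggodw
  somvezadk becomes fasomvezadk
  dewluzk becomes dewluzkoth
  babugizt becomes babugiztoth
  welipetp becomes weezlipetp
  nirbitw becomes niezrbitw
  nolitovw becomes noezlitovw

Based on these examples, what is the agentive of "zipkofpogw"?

fazipkofpogw

"zipkofpogw" has second-to-last letter 'g'. The one such stem in the data (rehigw → farehigw) adds the prefix fa-, so the same rule applies.
So zipkofpogw → fazipkofpogw.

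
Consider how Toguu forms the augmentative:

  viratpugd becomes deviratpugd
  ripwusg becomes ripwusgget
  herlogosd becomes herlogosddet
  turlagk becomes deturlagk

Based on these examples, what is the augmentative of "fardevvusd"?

fardevvusddet

"fardevvusd" has second-to-last letter 's'. The stems whose second-to-last letter is 's' (herlogosd → herlogosddet, ripwusg → ripwusgget) double the final consonant and add -et.
The other pattern: stems whose second-to-last letter is 'g' add the prefix de-.
So fardevvusd → fardevvusddet.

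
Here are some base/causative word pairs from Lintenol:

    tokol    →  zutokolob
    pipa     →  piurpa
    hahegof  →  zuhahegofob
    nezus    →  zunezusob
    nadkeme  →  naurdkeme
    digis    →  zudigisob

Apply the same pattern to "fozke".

"fozke" ends in a vowel. The stems ending in a vowel (nadkeme → naurdkeme, pipa → piurpa) insert -ur- after the first vowel.
The other pattern: stems ending in a consonant add zu- … -ob around the stem.
So fozke → fourzke.

fourzke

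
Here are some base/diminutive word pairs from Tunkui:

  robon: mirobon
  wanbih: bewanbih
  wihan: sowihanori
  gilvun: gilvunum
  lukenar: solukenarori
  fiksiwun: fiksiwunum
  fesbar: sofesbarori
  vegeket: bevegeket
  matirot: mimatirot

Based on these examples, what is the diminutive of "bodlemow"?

"bodlemow" has last vowel 'o'. The stems whose last vowel is 'o' (matirot → mimatirot, robon → mirobon) add the prefix mi-.
The other patterns: stems whose last vowel is 'u' add -um; stems whose last vowel is 'a' add so- … -ori around the stem; stems whose last vowel is 'e' or 'i' add the prefix be-.
So bodlemow → mibodlemow.

mibodlemow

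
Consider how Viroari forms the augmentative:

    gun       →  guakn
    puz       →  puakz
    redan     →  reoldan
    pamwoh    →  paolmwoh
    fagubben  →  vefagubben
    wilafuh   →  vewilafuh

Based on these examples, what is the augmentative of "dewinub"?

gun and redan both end in -n yet inflect differently (guakn, reoldan), so the final letter is not what conditions the rule; the number of vowels is.
"dewinub" has 3 vowels. The stems with 3 vowels (fagubben → vefagubben, wilafuh → vewilafuh) add the prefix ve-.
So dewinub → vedewinub.

vedewinub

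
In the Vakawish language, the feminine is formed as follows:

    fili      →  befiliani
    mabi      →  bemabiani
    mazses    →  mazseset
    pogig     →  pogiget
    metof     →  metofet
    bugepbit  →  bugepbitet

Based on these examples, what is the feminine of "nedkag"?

fili and pogig both have last vowel 'i' yet inflect differently (befiliani, pogiget), so the last vowel is not what conditions the rule; whether the stem ends in a vowel or a consonant is.
"nedkag" ends in a consonant. The stems ending in a consonant (mazses → mazseset, pogig → pogiget, metof → metofet) add -et.
The other pattern: stems ending in a vowel add be- … -ani around the stem.
So nedkag → nedkaget.

nedkaget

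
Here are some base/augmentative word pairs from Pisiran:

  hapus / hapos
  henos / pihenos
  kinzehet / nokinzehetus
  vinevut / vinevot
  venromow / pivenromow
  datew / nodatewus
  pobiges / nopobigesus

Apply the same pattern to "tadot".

hapus and henos both end in -s yet inflect differently (hapos, pihenos), so the final letter is not what conditions the rule; the last vowel is.
"tadot" has last vowel 'o'. The stems whose last vowel is 'o' (venromow → pivenromow, henos → pihenos) add the prefix pi-.
The other patterns: stems whose last vowel is 'u' change the last vowel to 'o'; stems whose last vowel is 'e' add no- … -us around the stem.
So tadot → pitadot.

pitadot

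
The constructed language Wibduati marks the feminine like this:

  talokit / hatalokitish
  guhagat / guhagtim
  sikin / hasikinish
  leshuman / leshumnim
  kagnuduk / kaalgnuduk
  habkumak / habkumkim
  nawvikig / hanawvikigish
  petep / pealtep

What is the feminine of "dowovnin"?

talokit and guhagat both end in -t yet inflect differently (hatalokitish, guhagtim), so the final letter is not what conditions the rule; the last vowel is.
"dowovnin" has last vowel 'i'. The stems whose last vowel is 'i' (talokit → hatalokitish, nawvikig → hanawvikigish, sikin → hasikinish) add ha- … -ish around the stem.
The other patterns: stems whose last vowel is 'a' delete the last vowel and add -im; stems whose last vowel is 'e' or 'u' insert -al- after the first vowel.
So dowovnin → hadowovninish.

hadowovninish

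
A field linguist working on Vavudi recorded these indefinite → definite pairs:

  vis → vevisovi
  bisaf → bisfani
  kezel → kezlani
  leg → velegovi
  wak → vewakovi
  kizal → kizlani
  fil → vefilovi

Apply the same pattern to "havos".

fil and kizal both end in -l yet inflect differently (vefilovi, kizlani), so the final letter is not what conditions the rule; the number of vowels is.
"havos" has 2 vowels. The stems with 2 vowels (kizal → kizlani, kezel → kezlani, bisaf → bisfani) delete the last vowel and add -ani.
The other pattern: stems with 1 vowel add ve- … -ovi around the stem.
So havos → havsani.

havsani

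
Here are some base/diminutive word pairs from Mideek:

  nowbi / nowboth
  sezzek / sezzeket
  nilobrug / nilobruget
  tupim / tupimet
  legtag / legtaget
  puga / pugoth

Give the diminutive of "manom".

manomet

"manom" ends in a consonant. The stems ending in a consonant (nilobrug → nilobruget, tupim → tupimet, sezzek → sezzeket) add -et.
The other pattern: stems ending in a vowel drop the final letter and add -oth.
So manom → manomet.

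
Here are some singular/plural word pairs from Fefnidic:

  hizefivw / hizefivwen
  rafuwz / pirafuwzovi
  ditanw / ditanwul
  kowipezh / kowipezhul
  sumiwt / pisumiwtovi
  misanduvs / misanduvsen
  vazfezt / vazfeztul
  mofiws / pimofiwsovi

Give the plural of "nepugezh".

nepugezhul

misanduvs and mofiws both end in -s yet inflect differently (misanduvsen, pimofiwsovi), so the final letter is not what conditions the rule; the second-to-last letter is.
"nepugezh" has second-to-last letter 'z'. The stems whose second-to-last letter is 'z' (vazfezt → vazfeztul, kowipezh → kowipezhul) add -ul.
The other patterns: stems whose second-to-last letter is 'v' add -en; stems whose second-to-last letter is 'w' add pi- … -ovi around the stem.
So nepugezh → nepugezhul.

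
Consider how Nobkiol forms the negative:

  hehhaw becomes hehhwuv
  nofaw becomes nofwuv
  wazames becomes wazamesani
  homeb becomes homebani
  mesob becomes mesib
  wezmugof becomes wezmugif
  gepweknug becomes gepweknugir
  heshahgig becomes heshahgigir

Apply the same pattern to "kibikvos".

kibikvis

homeb and mesob both end in -b yet inflect differently (homebani, mesib), so the final letter is not what conditions the rule; the last vowel is.
"kibikvos" has last vowel 'o'. The stems whose last vowel is 'o' (mesob → mesib, wezmugof → wezmugif) change the last vowel to 'i'.
So kibikvos → kibikvis.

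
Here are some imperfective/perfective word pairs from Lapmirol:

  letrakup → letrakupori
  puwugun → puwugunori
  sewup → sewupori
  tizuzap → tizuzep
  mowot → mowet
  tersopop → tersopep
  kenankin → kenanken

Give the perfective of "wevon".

weven

"wevon" has last vowel 'o'. The stems whose last vowel is 'o' (mowot → mowet, tersopop → tersopep) change the last vowel to 'e'.
So wevon → weven.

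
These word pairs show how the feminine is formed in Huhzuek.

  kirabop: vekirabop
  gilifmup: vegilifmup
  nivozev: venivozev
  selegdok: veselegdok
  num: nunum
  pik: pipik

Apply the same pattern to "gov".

"gov" has 1 vowel. The stems with 1 vowel (pik → pipik, num → nunum) repeat the first consonant+vowel as a prefix.
The other pattern: stems with 3 vowels add the prefix ve-.
So gov → gogov.

gogov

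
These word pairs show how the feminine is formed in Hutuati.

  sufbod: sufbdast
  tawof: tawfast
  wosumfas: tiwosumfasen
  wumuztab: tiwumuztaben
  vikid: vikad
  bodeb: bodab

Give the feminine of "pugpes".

pugpas

"pugpes" has last vowel 'e'. The one such stem in the data (bodeb → bodab) changes the last vowel to 'a' (as does vikid), so the same rule applies.
The other patterns: stems whose last vowel is 'o' delete the last vowel and add -ast; stems whose last vowel is 'a' add ti- … -en around the stem.
So pugpes → pugpas.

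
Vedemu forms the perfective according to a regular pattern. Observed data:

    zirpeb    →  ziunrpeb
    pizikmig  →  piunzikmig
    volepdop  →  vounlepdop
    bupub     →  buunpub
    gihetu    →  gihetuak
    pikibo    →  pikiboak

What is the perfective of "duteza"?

"duteza" ends in a vowel. The stems ending in a vowel (gihetu → gihetuak, pikibo → pikiboak) add -ak.
So duteza → dutezaak.

dutezaak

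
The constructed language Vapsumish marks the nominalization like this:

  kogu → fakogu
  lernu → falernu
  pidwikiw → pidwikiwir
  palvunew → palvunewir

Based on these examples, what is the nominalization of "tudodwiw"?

"tudodwiw" ends in -w. The stems ending in -w (palvunew → palvunewir, pidwikiw → pidwikiwir) add -ir.
The other pattern: stems ending in -u add the prefix fa-.
So tudodwiw → tudodwiwir.

tudodwiwir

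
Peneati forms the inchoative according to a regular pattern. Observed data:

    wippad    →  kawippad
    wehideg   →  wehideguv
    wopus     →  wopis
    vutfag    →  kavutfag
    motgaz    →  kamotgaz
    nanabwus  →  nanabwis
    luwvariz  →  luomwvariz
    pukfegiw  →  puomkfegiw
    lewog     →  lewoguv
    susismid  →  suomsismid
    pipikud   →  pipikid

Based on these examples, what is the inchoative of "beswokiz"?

"beswokiz" has last vowel 'i'. The stems whose last vowel is 'i' (susismid → suomsismid, luwvariz → luomwvariz, pukfegiw → puomkfegiw) insert -om- after the first vowel.
The other patterns: stems whose last vowel is 'a' add the prefix ka-; stems whose last vowel is 'u' change the last vowel to 'i'; stems whose last vowel is 'e' or 'o' add -uv.
So beswokiz → beomswokiz.

beomswokiz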